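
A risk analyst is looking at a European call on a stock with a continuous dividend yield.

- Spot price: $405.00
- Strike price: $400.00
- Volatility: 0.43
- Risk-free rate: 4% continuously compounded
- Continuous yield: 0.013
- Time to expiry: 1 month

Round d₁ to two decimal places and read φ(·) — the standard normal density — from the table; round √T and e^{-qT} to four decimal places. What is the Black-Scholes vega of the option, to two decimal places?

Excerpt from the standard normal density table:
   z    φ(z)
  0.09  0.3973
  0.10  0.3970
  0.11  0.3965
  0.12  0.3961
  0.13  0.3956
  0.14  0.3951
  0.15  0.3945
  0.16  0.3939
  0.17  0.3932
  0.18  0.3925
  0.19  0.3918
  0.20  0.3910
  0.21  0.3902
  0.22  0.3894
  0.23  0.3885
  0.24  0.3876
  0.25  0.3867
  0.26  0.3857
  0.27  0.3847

T = 0.08333;  σ√T = 0.1241
d₁ = [ln(405/400) + (0.04 − 0.013 + 0.43²/2)·0.08333] / 0.1241 = [0.0124 + 0.0100] / 0.1241 = 0.1803 which rounds to 0.18
√T = √0.08333 = 0.2887
φ(d₁) = φ(0.18) = 0.3925
exp(−qT) = exp(−0.013·0.08333) = 0.9989
vega = S·exp(−qT)·φ(d₁)·√T = 405·0.9989·0.3925·0.2887 = 45.8420

45.84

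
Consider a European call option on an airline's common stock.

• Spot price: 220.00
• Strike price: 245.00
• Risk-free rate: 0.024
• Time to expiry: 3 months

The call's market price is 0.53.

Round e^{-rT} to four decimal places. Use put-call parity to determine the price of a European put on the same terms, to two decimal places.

exp(−rT) = exp(−0.024·0.25) = 0.9940
Put-call parity: C − P = S − K·e^(−rT) = 220 − 245·0.9940 = 220 − 243.5300 = -23.5300
P = C − (C − P) = 0.53 − (-23.5300) = 24.0600

24.06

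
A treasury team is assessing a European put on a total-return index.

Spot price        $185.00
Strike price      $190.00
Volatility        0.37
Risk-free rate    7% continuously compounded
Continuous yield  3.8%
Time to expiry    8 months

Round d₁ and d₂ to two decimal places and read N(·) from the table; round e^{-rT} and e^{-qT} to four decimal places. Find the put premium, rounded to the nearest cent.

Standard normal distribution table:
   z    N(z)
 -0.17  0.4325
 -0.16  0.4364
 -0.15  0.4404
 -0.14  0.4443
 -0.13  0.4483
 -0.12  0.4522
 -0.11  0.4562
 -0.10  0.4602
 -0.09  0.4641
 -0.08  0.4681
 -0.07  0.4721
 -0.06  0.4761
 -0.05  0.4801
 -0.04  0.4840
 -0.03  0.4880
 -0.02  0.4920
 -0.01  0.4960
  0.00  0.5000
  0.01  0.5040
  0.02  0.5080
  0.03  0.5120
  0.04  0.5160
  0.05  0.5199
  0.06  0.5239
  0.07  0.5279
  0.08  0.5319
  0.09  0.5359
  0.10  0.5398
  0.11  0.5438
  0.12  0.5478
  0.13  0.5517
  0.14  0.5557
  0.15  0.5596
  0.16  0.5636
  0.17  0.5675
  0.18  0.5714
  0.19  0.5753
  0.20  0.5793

$22.05

σ√T = 0.37·√0.6667 = 0.3021
d₁ = [ln(185/190) + (0.07 − 0.038 + ½·0.37²)·0.6667] / (σ√T) = (-0.0267 + 0.0670) / 0.3021 = 0.1334 which rounds to 0.13
d₂ = 0.1334 − 0.3021 = -0.1687 which rounds to -0.17
exp(−qT) = exp(−0.038·0.6667) = 0.9750;  exp(−rT) = exp(−0.07·0.6667) = 0.9544
N(−d₂) = N(0.17) = 0.5675;  N(−d₁) = N(-0.13) = 0.4483
P = 190·0.9544·0.5675 − 185·0.9750·0.4483 = 102.9082 − 80.8621 = 22.0461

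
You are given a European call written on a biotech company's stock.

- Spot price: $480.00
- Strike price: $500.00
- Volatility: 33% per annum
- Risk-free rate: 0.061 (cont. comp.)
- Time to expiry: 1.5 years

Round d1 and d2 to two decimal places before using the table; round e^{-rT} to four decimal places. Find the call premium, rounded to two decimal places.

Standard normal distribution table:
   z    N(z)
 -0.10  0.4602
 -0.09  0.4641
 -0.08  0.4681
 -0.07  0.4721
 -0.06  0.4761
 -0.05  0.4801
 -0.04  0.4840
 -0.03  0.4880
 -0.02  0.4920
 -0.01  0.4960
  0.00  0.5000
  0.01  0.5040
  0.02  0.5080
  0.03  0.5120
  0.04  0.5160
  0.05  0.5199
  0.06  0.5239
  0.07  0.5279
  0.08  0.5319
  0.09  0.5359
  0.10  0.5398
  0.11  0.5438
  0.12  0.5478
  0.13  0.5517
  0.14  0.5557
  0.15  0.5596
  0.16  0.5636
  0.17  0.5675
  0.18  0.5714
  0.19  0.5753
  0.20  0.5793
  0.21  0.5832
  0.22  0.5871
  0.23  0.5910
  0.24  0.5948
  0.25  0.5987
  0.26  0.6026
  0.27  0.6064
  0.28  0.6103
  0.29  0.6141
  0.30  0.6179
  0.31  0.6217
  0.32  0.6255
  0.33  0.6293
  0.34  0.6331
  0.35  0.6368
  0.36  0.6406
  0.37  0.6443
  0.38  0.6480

σ√T = 0.33 × 1.2247 = 0.4042
d₁ = [ln(480/500) + (0.061 + 0.33²/2)·1.5] / 0.4042 = [-0.0408 + 0.1732] / 0.4042 = 0.3275 which rounds to 0.33
d₂ = d₁ − σ√T = 0.3275 − 0.4042 = -0.0767 which rounds to -0.08
exp(−rT) = exp(−0.061·1.5) = 0.9126
N(d₁) = N(0.33) = 0.6293;  N(d₂) = N(-0.08) = 0.4681
C = 480·0.6293 − 500·0.9126·0.4681 = 302.0640 − 213.5940 = 88.4700

$88.47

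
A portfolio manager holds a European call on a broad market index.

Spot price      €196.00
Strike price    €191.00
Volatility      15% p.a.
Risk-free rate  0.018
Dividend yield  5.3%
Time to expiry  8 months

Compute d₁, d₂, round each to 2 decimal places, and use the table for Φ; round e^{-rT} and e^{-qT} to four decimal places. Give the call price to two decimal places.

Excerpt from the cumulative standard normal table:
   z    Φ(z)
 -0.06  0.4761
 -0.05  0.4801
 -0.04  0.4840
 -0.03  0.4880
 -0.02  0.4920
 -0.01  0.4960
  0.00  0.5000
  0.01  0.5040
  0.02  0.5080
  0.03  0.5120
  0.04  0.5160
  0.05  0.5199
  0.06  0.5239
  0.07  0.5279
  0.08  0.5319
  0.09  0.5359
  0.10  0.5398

€9.29

T = 0.6667;  σ√T = 0.1225
d₁ = [ln(196/191) + (0.018 − 0.053 + 0.15²/2)·0.6667] / 0.1225 = [0.0258 − 0.0158] / 0.1225 = 0.0817 which rounds to 0.08
d₂ = d₁ − σ√T = 0.0817 − 0.1225 = -0.0408 which rounds to -0.04
e^(−qT) = e^(−0.053·0.6667) = 0.9653;  e^(−rT) = e^(−0.018·0.6667) = 0.9881
N(d₁) = N(0.08) = 0.5319;  N(d₂) = N(-0.04) = 0.4840
C = 196·0.9653·0.5319 − 191·0.9881·0.4840 = 100.6348 − 91.3439 = 9.2909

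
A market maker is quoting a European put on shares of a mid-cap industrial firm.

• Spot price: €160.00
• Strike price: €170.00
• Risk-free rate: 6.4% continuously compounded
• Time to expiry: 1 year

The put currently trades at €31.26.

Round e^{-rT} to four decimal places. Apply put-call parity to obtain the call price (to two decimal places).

€31.80

e^(−rT) = e^(−0.064·1) = 0.9380
Put-call parity: C − P = S − K·e^(−rT) = 160 − 170·0.9380 = 160 − 159.4600 = 0.5400
C = P + (C − P) = 31.26 + (0.5400) = 31.8000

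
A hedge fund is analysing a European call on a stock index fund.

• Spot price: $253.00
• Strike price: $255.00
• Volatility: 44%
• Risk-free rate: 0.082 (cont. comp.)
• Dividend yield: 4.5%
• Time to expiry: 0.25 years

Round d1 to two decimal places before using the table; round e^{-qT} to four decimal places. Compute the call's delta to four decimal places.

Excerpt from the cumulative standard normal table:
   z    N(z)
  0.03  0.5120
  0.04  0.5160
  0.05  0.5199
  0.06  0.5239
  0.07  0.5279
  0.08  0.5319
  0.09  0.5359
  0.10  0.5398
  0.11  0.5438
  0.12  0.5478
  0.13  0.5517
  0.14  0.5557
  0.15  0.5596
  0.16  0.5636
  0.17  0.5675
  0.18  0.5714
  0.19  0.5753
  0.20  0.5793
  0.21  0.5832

σ√T = 0.44 × 0.5000 = 0.2200
d₁ = [ln(253/255) + (0.082 − 0.045 + 0.44²/2)·0.25] / 0.2200 = [-0.0079 + 0.0335] / 0.2200 = 0.1163 ≈ 0.12
N(d₁) = N(0.12) = 0.5478
Δ_call = e^(−qT)·N(d₁) = 0.9888·0.5478 = 0.5417

0.5417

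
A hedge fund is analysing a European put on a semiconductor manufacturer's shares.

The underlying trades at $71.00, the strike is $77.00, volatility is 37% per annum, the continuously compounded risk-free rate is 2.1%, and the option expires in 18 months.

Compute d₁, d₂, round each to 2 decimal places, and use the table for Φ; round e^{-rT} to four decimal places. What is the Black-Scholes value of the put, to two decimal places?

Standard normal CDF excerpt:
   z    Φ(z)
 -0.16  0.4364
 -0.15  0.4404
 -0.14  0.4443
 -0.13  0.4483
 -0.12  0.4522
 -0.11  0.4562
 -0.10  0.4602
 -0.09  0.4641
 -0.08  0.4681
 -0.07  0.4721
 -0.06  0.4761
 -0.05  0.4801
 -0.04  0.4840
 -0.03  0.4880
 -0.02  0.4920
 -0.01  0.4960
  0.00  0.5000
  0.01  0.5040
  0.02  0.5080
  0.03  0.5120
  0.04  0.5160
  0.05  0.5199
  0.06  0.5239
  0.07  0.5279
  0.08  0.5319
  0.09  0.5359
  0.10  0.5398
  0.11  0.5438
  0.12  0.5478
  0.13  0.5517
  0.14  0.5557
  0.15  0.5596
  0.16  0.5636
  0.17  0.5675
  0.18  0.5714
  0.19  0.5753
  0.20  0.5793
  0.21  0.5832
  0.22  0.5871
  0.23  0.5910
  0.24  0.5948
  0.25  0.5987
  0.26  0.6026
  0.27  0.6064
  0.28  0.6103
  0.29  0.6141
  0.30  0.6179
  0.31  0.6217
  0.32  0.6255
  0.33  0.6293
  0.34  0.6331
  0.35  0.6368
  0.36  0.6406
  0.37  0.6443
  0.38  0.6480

σ√T = 0.37 × 1.2247 = 0.4532
d₁ = [ln(71/77) + (0.021 + ½·0.37²)·1.5] / (σ√T) = (-0.0811 + 0.1342) / 0.4532 = 0.1171 ⇒ 0.12
d₂ = 0.1171 − 0.4532 = -0.3361 ⇒ -0.34
e^(−rT) = e^(−0.021·1.5) = 0.9690
N(−d₂) = N(0.34) = 0.6331;  N(−d₁) = N(-0.12) = 0.4522
P = 77·0.9690·0.6331 − 71·0.4522 = 47.2375 − 32.1062 = 15.1313

$15.13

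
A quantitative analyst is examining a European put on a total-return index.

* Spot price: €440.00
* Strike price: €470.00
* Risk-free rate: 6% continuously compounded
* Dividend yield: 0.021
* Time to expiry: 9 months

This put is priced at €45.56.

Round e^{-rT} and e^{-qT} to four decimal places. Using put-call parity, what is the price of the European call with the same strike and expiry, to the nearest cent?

e^(−qT) = e^(−0.021·0.75) = 0.9844;  e^(−rT) = e^(−0.06·0.75) = 0.9560
Put-call parity: C − P = S·e^(−qT) − K·e^(−rT) = 440·0.9844 − 470·0.9560 = 433.1360 − 449.3200 = -16.1840
C = P + (C − P) = 45.56 + (-16.1840) = 29.3760

€29.38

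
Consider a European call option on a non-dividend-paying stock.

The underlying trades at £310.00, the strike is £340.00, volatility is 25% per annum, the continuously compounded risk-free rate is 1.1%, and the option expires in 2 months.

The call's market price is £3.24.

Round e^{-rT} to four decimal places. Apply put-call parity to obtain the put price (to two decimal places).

£32.63

e^(−rT) = e^(−0.011·0.1667) = 0.9982
Put-call parity: C − P = S − K·e^(−rT) = 310 − 340·0.9982 = 310 − 339.3880 = -29.3880
P = C − (C − P) = 3.24 − (-29.3880) = 32.6280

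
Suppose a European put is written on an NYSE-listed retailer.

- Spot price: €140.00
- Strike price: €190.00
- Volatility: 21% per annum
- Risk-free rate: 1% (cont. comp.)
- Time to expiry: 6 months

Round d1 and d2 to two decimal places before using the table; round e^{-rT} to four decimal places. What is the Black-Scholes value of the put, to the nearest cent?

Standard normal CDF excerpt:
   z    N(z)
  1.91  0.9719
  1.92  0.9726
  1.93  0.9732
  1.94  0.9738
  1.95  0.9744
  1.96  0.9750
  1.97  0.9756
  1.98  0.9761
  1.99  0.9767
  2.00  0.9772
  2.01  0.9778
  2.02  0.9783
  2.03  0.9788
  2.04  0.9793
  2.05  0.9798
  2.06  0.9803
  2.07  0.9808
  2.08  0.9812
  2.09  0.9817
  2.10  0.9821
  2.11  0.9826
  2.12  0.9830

σ√T = 0.21·√0.5 = 0.1485
d₁ = [ln(140/190) + (0.01 + 0.21²/2)·0.5] / 0.1485 = [-0.3054 + 0.0160] / 0.1485 = -1.9486 → -1.95
d₂ = d₁ − σ√T = -1.9486 − 0.1485 = -2.0971 → -2.10
exp(−rT) = exp(−0.01·0.5) = 0.9950
N(−d₂) = N(2.10) = 0.9821;  N(−d₁) = N(1.95) = 0.9744
P = 190·0.9950·0.9821 − 140·0.9744 = 185.6660 − 136.4160 = 49.2500

€49.25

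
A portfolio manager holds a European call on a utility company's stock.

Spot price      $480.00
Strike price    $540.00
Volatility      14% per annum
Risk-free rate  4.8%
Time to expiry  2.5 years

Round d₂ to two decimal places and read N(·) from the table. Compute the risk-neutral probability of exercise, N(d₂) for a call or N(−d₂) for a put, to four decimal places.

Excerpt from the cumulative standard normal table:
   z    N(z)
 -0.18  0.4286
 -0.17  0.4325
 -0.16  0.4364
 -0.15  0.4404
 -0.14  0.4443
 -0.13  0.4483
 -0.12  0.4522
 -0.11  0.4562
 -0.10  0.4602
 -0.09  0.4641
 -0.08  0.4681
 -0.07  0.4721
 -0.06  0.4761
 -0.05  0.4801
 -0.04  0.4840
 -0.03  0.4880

T = 2.5;  σ√T = 0.2214
d₁ = [ln(480/540) + (0.048 + 0.14²/2)·2.5] / 0.2214 = [-0.1178 + 0.1445] / 0.2214 = 0.1207 ≈ 0.12
d₂ = d₁ − σ√T = 0.1207 − 0.2214 = -0.1007 ≈ -0.10
Risk-neutral Pr[S_T > K] = N(d₂) = N(-0.10) = 0.4602

0.4602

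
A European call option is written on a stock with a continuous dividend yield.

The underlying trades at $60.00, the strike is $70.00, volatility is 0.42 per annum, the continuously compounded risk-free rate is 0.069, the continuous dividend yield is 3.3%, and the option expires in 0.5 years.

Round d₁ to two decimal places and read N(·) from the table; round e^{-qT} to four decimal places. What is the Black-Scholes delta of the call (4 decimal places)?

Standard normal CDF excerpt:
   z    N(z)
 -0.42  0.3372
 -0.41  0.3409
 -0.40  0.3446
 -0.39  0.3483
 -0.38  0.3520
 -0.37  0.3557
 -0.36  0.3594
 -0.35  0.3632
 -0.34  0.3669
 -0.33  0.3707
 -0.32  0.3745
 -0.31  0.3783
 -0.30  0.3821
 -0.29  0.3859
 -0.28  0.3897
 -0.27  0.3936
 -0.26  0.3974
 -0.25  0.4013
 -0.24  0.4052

0.3721

T = 0.5;  σ√T = 0.2970
d₁ = [ln(60/70) + (0.069 − 0.033 + ½·0.42²)·0.5] / (σ√T) = (-0.1542 + 0.0621) / 0.2970 = -0.3100 ⇒ -0.31
N(d₁) = N(-0.31) = 0.3783
Δ_call = e^(−qT)·N(d₁) = 0.9836·0.3783 = 0.3721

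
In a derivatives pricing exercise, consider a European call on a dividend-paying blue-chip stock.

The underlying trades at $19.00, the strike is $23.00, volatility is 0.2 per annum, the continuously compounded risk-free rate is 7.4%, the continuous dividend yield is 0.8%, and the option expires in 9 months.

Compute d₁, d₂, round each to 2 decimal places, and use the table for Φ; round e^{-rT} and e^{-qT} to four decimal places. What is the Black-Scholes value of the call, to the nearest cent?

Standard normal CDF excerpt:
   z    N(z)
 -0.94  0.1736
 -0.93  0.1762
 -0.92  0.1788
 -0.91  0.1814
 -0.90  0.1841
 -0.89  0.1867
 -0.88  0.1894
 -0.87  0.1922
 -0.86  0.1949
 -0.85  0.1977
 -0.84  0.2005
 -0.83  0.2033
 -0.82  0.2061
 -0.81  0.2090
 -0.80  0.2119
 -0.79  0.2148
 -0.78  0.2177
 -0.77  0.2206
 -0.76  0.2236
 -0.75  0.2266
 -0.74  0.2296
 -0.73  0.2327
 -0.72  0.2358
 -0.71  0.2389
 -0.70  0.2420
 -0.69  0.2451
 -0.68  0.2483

$0.39

σ√T = 0.2·√0.75 = 0.1732
d₁ = [ln(19/23) + (0.074 − 0.008 + ½·0.2²)·0.75] / (σ√T) = (-0.1911 + 0.0645) / 0.1732 = -0.7307 ⇒ -0.73
d₂ = -0.7307 − 0.1732 = -0.9039 ⇒ -0.90
e^(−qT) = e^(−0.008·0.75) = 0.9940;  e^(−rT) = e^(−0.074·0.75) = 0.9460
N(d₁) = N(-0.73) = 0.2327;  N(d₂) = N(-0.90) = 0.1841
C = 19·0.9940·0.2327 − 23·0.9460·0.1841 = 4.3948 − 4.0056 = 0.3891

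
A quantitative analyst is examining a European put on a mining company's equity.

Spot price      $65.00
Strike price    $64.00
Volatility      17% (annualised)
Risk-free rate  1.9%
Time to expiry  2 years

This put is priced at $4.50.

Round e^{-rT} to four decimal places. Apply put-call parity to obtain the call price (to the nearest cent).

e^(−rT) = e^(−0.019·2) = 0.9627
Put-call parity: C − P = S − K·e^(−rT) = 65 − 64·0.9627 = 65 − 61.6128 = 3.3872
C = P + (C − P) = 4.50 + (3.3872) = 7.8872

$7.89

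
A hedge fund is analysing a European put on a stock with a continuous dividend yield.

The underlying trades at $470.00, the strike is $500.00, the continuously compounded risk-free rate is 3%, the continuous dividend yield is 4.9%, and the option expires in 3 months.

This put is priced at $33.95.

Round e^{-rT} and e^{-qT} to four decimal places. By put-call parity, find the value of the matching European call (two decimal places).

exp(−qT) = exp(−0.049·0.25) = 0.9878;  exp(−rT) = exp(−0.03·0.25) = 0.9925
Put-call parity: C − P = S·e^(−qT) − K·e^(−rT) = 470·0.9878 − 500·0.9925 = 464.2660 − 496.2500 = -31.9840
C = P + (C − P) = 33.95 + (-31.9840) = 1.9660

$1.97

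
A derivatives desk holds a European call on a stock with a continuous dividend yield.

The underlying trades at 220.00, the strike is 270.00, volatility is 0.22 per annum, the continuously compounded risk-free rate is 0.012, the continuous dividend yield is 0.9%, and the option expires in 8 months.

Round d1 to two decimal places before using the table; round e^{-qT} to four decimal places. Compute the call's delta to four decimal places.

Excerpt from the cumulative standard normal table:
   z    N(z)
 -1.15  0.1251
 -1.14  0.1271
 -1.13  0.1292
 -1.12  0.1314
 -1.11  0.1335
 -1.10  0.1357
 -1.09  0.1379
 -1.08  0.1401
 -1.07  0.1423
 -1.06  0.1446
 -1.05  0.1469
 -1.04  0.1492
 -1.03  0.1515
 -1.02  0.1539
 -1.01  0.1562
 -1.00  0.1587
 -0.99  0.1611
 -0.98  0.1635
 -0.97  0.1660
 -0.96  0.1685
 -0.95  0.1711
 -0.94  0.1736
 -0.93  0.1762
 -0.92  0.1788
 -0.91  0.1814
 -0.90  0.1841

σ√T = 0.22·√0.6667 = 0.1796
d₁ = [ln(220/270) + (0.012 − 0.009 + ½·0.22²)·0.6667] / (σ√T) = (-0.2048 + 0.0181) / 0.1796 = -1.0391 → -1.04
N(d₁) = N(-1.04) = 0.1492
Δ_call = e^(−qT)·N(d₁) = 0.9940·0.1492 = 0.1483

0.1483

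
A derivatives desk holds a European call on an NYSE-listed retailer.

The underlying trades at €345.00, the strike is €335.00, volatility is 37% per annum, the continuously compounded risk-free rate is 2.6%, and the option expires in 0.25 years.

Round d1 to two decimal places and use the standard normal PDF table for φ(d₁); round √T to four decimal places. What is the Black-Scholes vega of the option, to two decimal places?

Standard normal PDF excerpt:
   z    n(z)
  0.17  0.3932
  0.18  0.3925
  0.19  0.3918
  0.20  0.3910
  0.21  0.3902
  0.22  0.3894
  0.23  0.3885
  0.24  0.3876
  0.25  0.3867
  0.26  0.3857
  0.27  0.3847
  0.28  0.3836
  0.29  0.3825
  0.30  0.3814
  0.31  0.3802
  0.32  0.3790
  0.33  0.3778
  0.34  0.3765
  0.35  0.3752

65.98

T = 0.25;  σ√T = 0.1850
d₁ = [ln(345/335) + (0.026 + ½·0.37²)·0.25] / (σ√T) = (0.0294 + 0.0236) / 0.1850 = 0.2866 which rounds to 0.29
√T = √0.25 = 0.5000
φ(d₁) = φ(0.29) = 0.3825
vega = S·φ(d₁)·√T = 345·0.3825·0.5000 = 65.9813
(Call and put vega coincide under Black-Scholes.)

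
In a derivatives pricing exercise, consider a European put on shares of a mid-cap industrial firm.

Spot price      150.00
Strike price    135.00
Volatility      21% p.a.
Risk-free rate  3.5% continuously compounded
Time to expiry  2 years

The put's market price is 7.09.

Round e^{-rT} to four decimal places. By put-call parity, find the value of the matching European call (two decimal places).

31.22

exp(−rT) = exp(−0.035·2) = 0.9324
Put-call parity: C − P = S − K·e^(−rT) = 150 − 135·0.9324 = 150 − 125.8740 = 24.1260
C = P + (C − P) = 7.09 + (24.1260) = 31.2160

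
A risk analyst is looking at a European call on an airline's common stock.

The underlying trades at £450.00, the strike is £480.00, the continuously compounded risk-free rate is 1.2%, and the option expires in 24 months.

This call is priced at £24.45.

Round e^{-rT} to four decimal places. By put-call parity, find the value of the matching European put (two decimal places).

£43.07

e^(−rT) = e^(−0.012·2) = 0.9763
Put-call parity: C − P = S − K·e^(−rT) = 450 − 480·0.9763 = 450 − 468.6240 = -18.6240
P = C − (C − P) = 24.45 − (-18.6240) = 43.0740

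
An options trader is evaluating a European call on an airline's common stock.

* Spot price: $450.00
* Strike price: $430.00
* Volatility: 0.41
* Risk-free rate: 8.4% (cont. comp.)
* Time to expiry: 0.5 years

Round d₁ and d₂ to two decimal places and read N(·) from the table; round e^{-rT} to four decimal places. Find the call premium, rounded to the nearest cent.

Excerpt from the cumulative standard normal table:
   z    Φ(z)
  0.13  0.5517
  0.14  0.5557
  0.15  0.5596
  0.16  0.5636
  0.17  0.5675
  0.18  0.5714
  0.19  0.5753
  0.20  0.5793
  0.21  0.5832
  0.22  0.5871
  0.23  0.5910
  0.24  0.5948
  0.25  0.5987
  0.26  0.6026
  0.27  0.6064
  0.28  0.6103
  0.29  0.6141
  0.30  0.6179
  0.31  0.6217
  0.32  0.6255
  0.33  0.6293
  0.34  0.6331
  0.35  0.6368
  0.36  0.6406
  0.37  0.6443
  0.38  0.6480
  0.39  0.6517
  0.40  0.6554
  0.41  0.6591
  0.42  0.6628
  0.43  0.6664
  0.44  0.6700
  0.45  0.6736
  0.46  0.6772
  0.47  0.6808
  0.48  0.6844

σ√T = 0.41 × 0.7071 = 0.2899
d₁ = [ln(450/430) + (0.084 + 0.41²/2)·0.5] / 0.2899 = [0.0455 + 0.0840] / 0.2899 = 0.4466 ⇒ 0.45
d₂ = d₁ − σ√T = 0.4466 − 0.2899 = 0.1567 ⇒ 0.16
exp(−rT) = exp(−0.084·0.5) = 0.9589
N(d₁) = N(0.45) = 0.6736;  N(d₂) = N(0.16) = 0.5636
C = 450·0.6736 − 430·0.9589·0.5636 = 303.1200 − 232.3875 = 70.7325

$70.73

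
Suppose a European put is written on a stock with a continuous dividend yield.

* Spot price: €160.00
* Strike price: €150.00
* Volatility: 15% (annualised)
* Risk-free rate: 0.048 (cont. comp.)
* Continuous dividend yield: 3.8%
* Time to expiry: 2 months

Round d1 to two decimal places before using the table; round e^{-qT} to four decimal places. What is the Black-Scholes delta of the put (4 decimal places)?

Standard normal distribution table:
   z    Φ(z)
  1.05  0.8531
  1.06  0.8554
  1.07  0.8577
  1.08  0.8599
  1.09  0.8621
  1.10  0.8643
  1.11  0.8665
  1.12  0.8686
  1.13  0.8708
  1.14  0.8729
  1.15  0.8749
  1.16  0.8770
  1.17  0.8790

-0.1327

σ√T = 0.15·√0.1667 = 0.0612
d₁ = [ln(160/150) + (0.048 − 0.038 + ½·0.15²)·0.1667] / (σ√T) = (0.0645 + 0.0035) / 0.0612 = 1.1117 ≈ 1.11
N(d₁) = N(1.11) = 0.8665
Δ_put = e^(−qT)·(N(d₁) − 1) = 0.9937·(0.8665 − 1) = -0.1327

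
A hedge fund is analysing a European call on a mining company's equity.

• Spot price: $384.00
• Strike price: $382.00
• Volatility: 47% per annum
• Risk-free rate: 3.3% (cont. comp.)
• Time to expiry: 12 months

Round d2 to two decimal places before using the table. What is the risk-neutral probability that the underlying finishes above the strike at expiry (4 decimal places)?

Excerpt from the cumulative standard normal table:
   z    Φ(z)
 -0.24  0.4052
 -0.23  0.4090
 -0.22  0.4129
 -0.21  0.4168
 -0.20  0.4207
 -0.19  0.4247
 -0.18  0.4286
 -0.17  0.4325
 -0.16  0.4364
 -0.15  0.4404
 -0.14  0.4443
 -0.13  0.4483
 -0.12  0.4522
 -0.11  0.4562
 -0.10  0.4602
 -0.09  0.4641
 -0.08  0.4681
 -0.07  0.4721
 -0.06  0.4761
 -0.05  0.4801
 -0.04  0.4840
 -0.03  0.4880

0.4404

σ√T = 0.47·√1 = 0.4700
d₁ = [ln(384/382) + (0.033 + 0.47²/2)·1] / 0.4700 = [0.0052 + 0.1434] / 0.4700 = 0.3163 ≈ 0.32
d₂ = d₁ − σ√T = 0.3163 − 0.4700 = -0.1537 ≈ -0.15
Pr(exercise) under Q = N(d₂) = 0.4404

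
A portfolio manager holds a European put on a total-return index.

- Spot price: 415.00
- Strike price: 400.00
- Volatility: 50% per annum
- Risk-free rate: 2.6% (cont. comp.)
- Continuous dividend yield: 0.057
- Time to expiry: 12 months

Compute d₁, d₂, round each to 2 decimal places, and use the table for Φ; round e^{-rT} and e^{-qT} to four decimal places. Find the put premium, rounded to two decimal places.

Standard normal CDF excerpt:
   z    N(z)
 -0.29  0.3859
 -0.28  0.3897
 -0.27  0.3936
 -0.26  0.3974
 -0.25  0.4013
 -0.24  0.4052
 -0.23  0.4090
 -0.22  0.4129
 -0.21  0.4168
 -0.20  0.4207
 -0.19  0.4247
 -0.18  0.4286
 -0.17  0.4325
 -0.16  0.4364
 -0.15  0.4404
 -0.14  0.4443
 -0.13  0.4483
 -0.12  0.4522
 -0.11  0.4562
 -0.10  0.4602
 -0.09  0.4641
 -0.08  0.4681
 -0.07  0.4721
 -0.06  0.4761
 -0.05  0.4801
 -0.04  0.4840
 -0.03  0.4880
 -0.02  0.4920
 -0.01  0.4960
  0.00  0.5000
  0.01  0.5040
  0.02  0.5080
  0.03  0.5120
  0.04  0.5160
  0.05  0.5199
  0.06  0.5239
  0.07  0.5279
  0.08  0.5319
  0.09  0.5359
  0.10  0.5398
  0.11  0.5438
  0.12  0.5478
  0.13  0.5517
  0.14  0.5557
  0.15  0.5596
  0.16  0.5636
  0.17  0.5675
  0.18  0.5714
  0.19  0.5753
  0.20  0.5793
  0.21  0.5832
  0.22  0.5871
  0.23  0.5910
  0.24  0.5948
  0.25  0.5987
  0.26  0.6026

σ√T = 0.5 × 1.0000 = 0.5000
ln(S/K) + (r − q + σ²/2)T = ln(415/400) + (0.026 − 0.057 + 0.5²/2)·1 = 0.0368 + 0.0940 = 0.1308
d₁ = 0.1308 / 0.5000 = 0.2616 which rounds to 0.26
d₂ = d₁ − σ√T = 0.2616 − 0.5000 = -0.2384 which rounds to -0.24
e^(−qT) = e^(−0.057·1) = 0.9446;  e^(−rT) = e^(−0.026·1) = 0.9743
N(−d₂) = N(0.24) = 0.5948;  N(−d₁) = N(-0.26) = 0.3974
P = 400·0.9743·0.5948 − 415·0.9446·0.3974 = 231.8055 − 155.7844 = 76.0211

76.02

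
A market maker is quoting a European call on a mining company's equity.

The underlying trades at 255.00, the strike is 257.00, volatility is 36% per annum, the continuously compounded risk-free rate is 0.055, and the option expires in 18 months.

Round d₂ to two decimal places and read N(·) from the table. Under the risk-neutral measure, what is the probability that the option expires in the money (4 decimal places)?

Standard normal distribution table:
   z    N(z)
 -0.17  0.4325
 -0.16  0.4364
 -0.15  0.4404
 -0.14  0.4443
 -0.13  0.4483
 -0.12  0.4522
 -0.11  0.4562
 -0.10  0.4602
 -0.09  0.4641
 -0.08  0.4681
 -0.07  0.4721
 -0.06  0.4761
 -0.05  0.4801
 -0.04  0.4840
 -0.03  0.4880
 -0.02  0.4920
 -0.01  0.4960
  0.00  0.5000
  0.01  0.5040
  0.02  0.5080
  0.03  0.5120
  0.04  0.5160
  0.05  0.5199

σ√T = 0.36·√1.5 = 0.4409
d₁ = [ln(255/257) + (0.055 + 0.36²/2)·1.5] / 0.4409 = [-0.0078 + 0.1797] / 0.4409 = 0.3898 → 0.39
d₂ = d₁ − σ√T = 0.3898 − 0.4409 = -0.0511 → -0.05
Pr(exercise) under Q = N(d₂) = 0.4801

0.4801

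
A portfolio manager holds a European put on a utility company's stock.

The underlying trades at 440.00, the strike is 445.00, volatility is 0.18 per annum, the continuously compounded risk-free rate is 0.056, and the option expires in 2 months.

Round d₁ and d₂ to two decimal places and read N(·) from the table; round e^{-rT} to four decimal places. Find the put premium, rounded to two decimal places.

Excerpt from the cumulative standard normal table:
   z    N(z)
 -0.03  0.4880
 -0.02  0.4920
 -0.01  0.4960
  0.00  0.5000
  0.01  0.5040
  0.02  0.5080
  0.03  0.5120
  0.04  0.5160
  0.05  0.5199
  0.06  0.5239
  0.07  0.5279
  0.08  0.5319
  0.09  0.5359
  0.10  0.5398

T = 0.1667;  σ√T = 0.0735
d₁ = [ln(440/445) + (0.056 + 0.18²/2)·0.1667] / 0.0735 = [-0.0113 + 0.0120] / 0.0735 = 0.0100 → 0.01
d₂ = d₁ − σ√T = 0.0100 − 0.0735 = -0.0635 → -0.06
exp(−rT) = exp(−0.056·0.1667) = 0.9907
N(−d₂) = N(0.06) = 0.5239;  N(−d₁) = N(-0.01) = 0.4960
P = 445·0.9907·0.5239 − 440·0.4960 = 230.9673 − 218.2400 = 12.7273

12.73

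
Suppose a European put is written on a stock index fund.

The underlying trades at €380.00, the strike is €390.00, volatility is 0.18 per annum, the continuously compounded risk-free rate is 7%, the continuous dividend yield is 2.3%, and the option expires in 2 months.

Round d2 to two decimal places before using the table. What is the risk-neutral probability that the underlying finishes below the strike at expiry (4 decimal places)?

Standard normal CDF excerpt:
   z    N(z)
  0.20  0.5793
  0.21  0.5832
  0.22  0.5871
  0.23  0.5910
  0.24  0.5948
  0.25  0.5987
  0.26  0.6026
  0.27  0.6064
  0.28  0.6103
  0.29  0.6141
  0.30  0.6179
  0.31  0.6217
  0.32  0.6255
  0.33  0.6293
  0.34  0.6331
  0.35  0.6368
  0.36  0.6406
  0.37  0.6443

0.6103

T = 0.1667;  σ√T = 0.0735
d₁ = [ln(380/390) + (0.07 − 0.023 + ½·0.18²)·0.1667] / (σ√T) = (-0.0260 + 0.0105) / 0.0735 = -0.2101 which rounds to -0.21
d₂ = -0.2101 − 0.0735 = -0.2836 which rounds to -0.28
Risk-neutral Pr[S_T < K] = N(−d₂) = N(0.28) = 0.6103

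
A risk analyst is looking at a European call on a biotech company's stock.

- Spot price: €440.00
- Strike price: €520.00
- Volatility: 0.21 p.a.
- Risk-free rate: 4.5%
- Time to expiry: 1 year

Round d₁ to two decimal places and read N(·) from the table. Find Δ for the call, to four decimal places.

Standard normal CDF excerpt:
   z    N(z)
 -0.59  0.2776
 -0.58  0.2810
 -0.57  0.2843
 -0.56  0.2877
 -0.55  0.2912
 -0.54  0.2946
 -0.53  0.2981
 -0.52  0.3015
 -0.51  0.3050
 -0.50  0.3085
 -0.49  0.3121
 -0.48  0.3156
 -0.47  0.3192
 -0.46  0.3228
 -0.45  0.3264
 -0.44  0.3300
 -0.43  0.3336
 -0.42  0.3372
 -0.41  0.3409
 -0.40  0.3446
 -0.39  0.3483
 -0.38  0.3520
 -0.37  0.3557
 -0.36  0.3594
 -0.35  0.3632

T = 1;  σ√T = 0.2100
ln(S/K) + (r + σ²/2)T = ln(440/520) + (0.045 + 0.21²/2)·1 = -0.1671 + 0.0670 = -0.1000
d₁ = -0.1000 / 0.2100 = -0.4762 ⇒ -0.48
N(d₁) = N(-0.48) = 0.3156
Δ_call = N(d₁) = 0.3156

0.3156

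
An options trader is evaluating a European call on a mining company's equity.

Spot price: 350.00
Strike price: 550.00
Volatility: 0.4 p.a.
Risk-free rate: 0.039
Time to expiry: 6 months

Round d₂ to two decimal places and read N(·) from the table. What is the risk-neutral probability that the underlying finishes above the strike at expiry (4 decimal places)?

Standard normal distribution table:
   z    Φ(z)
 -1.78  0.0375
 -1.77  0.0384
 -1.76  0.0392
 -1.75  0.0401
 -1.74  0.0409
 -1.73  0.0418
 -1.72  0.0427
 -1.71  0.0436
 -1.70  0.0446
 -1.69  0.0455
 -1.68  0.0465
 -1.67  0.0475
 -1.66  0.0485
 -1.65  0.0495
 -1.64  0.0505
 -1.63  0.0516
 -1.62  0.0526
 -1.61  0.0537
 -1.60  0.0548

σ√T = 0.4·√0.5 = 0.2828
d₁ = [ln(350/550) + (0.039 + 0.4²/2)·0.5] / 0.2828 = [-0.4520 + 0.0595] / 0.2828 = -1.3876 ≈ -1.39
d₂ = d₁ − σ√T = -1.3876 − 0.2828 = -1.6705 ≈ -1.67
Risk-neutral Pr[S_T > K] = N(d₂) = N(-1.67) = 0.0475

0.0475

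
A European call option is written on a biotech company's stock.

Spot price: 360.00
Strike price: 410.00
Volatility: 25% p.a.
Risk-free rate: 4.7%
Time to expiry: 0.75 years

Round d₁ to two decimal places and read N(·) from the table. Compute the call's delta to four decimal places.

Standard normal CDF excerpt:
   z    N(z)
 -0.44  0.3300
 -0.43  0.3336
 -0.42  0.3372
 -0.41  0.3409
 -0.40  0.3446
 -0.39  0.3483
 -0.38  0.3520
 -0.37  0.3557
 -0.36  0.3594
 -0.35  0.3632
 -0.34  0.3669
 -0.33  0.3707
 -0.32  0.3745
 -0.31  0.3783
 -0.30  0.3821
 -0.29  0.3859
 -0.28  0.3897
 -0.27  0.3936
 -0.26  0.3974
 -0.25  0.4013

T = 0.75;  σ√T = 0.2165
ln(S/K) + (r + σ²/2)T = ln(360/410) + (0.047 + 0.25²/2)·0.75 = -0.1301 + 0.0587 = -0.0714
d₁ = -0.0714 / 0.2165 = -0.3296 ≈ -0.33
N(d₁) = N(-0.33) = 0.3707
Δ_call = N(d₁) = 0.3707

0.3707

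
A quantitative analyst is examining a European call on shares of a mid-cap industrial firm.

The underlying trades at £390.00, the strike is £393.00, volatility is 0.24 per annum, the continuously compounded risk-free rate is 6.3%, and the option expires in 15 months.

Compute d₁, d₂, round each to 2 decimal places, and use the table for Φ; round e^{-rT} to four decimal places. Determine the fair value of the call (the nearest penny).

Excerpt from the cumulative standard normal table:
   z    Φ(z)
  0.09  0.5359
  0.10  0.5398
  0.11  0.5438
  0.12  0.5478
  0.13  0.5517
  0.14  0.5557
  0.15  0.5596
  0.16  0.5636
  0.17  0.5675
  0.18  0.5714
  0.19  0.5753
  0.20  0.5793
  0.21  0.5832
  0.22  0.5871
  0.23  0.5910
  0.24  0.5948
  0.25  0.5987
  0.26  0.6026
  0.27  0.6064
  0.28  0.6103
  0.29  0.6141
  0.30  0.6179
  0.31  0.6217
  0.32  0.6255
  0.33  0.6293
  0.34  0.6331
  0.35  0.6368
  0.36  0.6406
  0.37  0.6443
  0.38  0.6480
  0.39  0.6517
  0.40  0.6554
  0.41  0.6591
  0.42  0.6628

σ√T = 0.24 × 1.1180 = 0.2683
d₁ = [ln(390/393) + (0.063 + ½·0.24²)·1.25] / (σ√T) = (-0.0077 + 0.1147) / 0.2683 = 0.3991 ⇒ 0.40
d₂ = 0.3991 − 0.2683 = 0.1308 ⇒ 0.13
exp(−rT) = exp(−0.063·1.25) = 0.9243
N(d₁) = N(0.40) = 0.6554;  N(d₂) = N(0.13) = 0.5517
C = 390·0.6554 − 393·0.9243·0.5517 = 255.6060 − 200.4050 = 55.2010

£55.20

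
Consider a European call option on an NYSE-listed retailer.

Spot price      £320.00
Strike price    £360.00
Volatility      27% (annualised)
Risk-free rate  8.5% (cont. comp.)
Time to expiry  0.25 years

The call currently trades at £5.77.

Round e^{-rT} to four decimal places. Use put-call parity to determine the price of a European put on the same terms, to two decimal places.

exp(−rT) = exp(−0.085·0.25) = 0.9790
Put-call parity: C − P = S − K·e^(−rT) = 320 − 360·0.9790 = 320 − 352.4400 = -32.4400
P = C − (C − P) = 5.77 − (-32.4400) = 38.2100

£38.21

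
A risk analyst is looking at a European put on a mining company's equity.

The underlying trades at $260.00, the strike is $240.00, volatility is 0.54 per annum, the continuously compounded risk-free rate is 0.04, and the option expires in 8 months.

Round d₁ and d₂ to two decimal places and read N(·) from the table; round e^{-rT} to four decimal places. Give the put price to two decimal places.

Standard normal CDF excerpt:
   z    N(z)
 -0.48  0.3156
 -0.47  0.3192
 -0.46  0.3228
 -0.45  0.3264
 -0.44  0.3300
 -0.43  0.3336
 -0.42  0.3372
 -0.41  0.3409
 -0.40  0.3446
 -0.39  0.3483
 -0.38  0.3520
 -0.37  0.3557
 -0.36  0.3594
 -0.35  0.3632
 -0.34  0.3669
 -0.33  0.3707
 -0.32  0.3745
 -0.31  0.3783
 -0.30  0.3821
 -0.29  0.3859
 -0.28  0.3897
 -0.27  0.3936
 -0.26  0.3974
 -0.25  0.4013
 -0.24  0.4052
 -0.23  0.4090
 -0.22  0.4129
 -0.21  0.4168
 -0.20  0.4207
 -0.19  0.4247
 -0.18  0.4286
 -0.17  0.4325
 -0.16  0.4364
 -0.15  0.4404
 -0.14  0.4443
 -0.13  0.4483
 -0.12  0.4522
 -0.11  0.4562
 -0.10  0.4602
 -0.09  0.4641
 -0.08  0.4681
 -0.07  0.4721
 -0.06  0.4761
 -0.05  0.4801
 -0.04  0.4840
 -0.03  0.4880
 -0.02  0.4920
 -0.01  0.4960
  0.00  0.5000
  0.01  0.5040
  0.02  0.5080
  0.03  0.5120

σ√T = 0.54·√0.6667 = 0.4409
d₁ = [ln(260/240) + (0.04 + ½·0.54²)·0.6667] / (σ√T) = (0.0800 + 0.1239) / 0.4409 = 0.4625 which rounds to 0.46
d₂ = 0.4625 − 0.4409 = 0.0216 which rounds to 0.02
exp(−rT) = exp(−0.04·0.6667) = 0.9737
N(−d₂) = N(-0.02) = 0.4920;  N(−d₁) = N(-0.46) = 0.3228
P = 240·0.9737·0.4920 − 260·0.3228 = 114.9745 − 83.9280 = 31.0465

$31.05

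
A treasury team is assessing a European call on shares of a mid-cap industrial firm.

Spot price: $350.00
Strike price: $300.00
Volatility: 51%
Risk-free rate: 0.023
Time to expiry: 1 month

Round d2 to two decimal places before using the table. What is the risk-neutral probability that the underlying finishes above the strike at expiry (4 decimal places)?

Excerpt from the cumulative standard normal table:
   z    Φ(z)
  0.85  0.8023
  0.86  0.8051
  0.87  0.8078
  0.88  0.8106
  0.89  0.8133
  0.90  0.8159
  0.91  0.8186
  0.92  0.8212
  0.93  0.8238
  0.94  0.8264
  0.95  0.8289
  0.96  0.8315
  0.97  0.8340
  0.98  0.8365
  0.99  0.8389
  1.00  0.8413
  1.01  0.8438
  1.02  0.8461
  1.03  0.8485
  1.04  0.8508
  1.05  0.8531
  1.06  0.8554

σ√T = 0.51·√0.08333 = 0.1472
d₁ = [ln(350/300) + (0.023 + 0.51²/2)·0.08333] / 0.1472 = [0.1542 + 0.0128] / 0.1472 = 1.1337 which rounds to 1.13
d₂ = d₁ − σ√T = 1.1337 − 0.1472 = 0.9865 which rounds to 0.99
Pr(exercise) under Q = N(d₂) = 0.8389

0.8389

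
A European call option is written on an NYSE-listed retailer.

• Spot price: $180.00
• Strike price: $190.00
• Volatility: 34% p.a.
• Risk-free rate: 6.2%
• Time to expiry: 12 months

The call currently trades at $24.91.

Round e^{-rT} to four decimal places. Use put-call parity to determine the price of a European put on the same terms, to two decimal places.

$23.49

exp(−rT) = exp(−0.062·1) = 0.9399
Put-call parity: C − P = S − K·e^(−rT) = 180 − 190·0.9399 = 180 − 178.5810 = 1.4190
P = C − (C − P) = 24.91 − (1.4190) = 23.4910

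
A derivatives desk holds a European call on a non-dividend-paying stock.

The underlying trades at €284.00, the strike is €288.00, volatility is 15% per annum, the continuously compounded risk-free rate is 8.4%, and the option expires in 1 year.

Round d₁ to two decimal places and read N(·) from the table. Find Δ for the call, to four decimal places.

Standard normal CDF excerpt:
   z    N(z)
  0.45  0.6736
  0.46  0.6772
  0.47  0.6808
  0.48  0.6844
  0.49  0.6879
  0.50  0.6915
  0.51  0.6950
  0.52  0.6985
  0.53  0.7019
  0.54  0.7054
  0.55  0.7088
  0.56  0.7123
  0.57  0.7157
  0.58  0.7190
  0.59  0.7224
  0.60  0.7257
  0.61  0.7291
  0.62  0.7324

σ√T = 0.15·√1 = 0.1500
ln(S/K) + (r + σ²/2)T = ln(284/288) + (0.084 + 0.15²/2)·1 = -0.0140 + 0.0953 = 0.0813
d₁ = 0.0813 / 0.1500 = 0.5418 ⇒ 0.54
N(d₁) = N(0.54) = 0.7054
Δ_call = N(d₁) = 0.7054

0.7054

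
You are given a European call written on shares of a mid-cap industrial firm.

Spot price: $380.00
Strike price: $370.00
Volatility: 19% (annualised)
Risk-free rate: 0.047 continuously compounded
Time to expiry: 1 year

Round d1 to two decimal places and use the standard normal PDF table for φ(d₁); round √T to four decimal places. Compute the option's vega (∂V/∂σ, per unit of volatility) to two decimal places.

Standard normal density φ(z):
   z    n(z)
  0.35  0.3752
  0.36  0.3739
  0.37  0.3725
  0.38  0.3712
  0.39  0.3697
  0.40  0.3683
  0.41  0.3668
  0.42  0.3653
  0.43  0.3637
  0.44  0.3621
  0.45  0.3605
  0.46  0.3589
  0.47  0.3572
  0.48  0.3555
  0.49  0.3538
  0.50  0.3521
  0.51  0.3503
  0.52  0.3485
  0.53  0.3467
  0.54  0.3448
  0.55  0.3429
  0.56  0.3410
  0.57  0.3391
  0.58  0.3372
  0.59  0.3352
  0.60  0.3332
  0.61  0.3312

σ√T = 0.19·√1 = 0.1900
d₁ = [ln(380/370) + (0.047 + ½·0.19²)·1] / (σ√T) = (0.0267 + 0.0650) / 0.1900 = 0.4827 ≈ 0.48
√T = √1 = 1.0000
φ(d₁) = φ(0.48) = 0.3555
vega = S·φ(d₁)·√T = 380·0.3555·1.0000 = 135.0900
(Call and put vega coincide under Black-Scholes.)

135.09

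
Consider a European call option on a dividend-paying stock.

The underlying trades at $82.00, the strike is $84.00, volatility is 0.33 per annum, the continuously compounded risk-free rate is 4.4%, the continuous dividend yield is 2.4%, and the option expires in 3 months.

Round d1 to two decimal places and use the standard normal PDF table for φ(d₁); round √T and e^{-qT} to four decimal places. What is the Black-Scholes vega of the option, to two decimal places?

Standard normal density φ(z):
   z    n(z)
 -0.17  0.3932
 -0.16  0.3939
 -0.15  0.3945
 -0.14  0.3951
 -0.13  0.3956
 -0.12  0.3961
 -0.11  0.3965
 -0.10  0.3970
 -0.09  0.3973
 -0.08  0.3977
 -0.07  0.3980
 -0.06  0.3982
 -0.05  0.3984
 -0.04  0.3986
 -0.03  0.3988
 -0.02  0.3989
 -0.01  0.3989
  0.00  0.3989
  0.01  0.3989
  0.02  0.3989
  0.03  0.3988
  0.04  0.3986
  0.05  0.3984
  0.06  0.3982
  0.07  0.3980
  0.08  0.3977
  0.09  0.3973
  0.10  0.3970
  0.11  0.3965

σ√T = 0.33·√0.25 = 0.1650
ln(S/K) + (r − q + σ²/2)T = ln(82/84) + (0.044 − 0.024 + 0.33²/2)·0.25 = -0.0241 + 0.0186 = -0.0055
d₁ = -0.0055 / 0.1650 = -0.0332 ≈ -0.03
√T = √0.25 = 0.5000
φ(d₁) = φ(-0.03) = 0.3988
exp(−qT) = exp(−0.024·0.25) = 0.9940
vega = S·exp(−qT)·φ(d₁)·√T = 82·0.9940·0.3988·0.5000 = 16.2527

16.25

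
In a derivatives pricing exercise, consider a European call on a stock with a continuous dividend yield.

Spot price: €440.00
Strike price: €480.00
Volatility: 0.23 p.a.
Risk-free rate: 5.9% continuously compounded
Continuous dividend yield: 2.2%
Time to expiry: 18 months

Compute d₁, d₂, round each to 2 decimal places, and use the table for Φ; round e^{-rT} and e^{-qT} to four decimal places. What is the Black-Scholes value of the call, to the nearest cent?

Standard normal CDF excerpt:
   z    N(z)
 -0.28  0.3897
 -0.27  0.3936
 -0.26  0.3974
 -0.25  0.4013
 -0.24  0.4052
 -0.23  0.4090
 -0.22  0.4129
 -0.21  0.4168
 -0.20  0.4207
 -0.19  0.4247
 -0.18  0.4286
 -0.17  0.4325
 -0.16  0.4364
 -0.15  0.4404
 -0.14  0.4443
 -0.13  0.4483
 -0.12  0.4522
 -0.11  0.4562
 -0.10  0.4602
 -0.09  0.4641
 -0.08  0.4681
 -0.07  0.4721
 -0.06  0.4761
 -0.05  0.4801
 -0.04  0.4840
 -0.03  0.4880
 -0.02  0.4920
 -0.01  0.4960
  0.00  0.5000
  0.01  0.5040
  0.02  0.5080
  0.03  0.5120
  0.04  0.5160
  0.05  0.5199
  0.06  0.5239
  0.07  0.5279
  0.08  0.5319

€41.65

σ√T = 0.23 × 1.2247 = 0.2817
d₁ = [ln(440/480) + (0.059 − 0.022 + 0.23²/2)·1.5] / 0.2817 = [-0.0870 + 0.0952] / 0.2817 = 0.0290 ⇒ 0.03
d₂ = d₁ − σ√T = 0.0290 − 0.2817 = -0.2527 ⇒ -0.25
e^(−qT) = e^(−0.022·1.5) = 0.9675;  e^(−rT) = e^(−0.059·1.5) = 0.9153
N(d₁) = N(0.03) = 0.5120;  N(d₂) = N(-0.25) = 0.4013
C = 440·0.9675·0.5120 − 480·0.9153·0.4013 = 217.9584 − 176.3087 = 41.6497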